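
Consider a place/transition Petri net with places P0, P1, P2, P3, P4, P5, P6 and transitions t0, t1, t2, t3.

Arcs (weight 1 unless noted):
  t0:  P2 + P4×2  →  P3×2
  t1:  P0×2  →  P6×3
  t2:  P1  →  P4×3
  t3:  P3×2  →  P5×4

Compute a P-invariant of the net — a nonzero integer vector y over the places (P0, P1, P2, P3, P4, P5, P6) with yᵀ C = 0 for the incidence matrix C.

Incidence matrix C (rows=places, cols=transitions):
       t0   t1   t2   t3
   P0   0   -2    0    0
   P1   0    0   -1    0
   P2  -1    0    0    0
   P3   2    0    0   -2
   P4  -2    0    3    0
   P5   0    0    0    4
   P6   0    3    0    0

Candidate y = [0, 3, -2, 0, 1, 0, 0]; check y·C column-wise:
  col t0: 3·0 + -2·-1 + 0·2 + 1·-2 = 0
  col t1: 0·-2 + 3·0 + -2·0 + 1·0 + 0·3 = 0
  col t2: 3·-1 + -2·0 + 1·3 = 0
  col t3: 3·0 + -2·0 + 0·-2 + 1·0 + 0·4 = 0

y = (P0:0, P1:3, P2:-2, P3:0, P4:1, P5:0, P6:0)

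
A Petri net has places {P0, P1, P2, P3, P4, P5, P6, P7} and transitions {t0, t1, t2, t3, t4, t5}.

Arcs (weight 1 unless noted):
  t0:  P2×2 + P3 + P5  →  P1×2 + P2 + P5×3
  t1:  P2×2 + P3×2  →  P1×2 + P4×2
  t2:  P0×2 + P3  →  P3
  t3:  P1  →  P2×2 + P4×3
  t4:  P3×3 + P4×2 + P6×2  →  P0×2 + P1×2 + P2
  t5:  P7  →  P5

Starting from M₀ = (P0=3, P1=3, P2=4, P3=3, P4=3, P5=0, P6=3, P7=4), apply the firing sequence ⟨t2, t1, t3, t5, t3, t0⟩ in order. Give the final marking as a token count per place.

(P0=1, P1=5, P2=5, P3=0, P4=11, P5=3, P6=3, P7=3)

step 1: fire t2:  (P0=3, P1=3, P2=4, P3=3, P4=3, P5=0, P6=3, P7=4) → (P0=1, P1=3, P2=4, P3=3, P4=3, P5=0, P6=3, P7=4)
step 2: fire t1:  (P0=1, P1=3, P2=4, P3=3, P4=3, P5=0, P6=3, P7=4) → (P0=1, P1=5, P2=2, P3=1, P4=5, P5=0, P6=3, P7=4)
step 3: fire t3:  (P0=1, P1=5, P2=2, P3=1, P4=5, P5=0, P6=3, P7=4) → (P0=1, P1=4, P2=4, P3=1, P4=8, P5=0, P6=3, P7=4)
step 4: fire t5:  (P0=1, P1=4, P2=4, P3=1, P4=8, P5=0, P6=3, P7=4) → (P0=1, P1=4, P2=4, P3=1, P4=8, P5=1, P6=3, P7=3)
step 5: fire t3:  (P0=1, P1=4, P2=4, P3=1, P4=8, P5=1, P6=3, P7=3) → (P0=1, P1=3, P2=6, P3=1, P4=11, P5=1, P6=3, P7=3)
step 6: fire t0:  (P0=1, P1=3, P2=6, P3=1, P4=11, P5=1, P6=3, P7=3) → (P0=1, P1=5, P2=5, P3=0, P4=11, P5=3, P6=3, P7=3)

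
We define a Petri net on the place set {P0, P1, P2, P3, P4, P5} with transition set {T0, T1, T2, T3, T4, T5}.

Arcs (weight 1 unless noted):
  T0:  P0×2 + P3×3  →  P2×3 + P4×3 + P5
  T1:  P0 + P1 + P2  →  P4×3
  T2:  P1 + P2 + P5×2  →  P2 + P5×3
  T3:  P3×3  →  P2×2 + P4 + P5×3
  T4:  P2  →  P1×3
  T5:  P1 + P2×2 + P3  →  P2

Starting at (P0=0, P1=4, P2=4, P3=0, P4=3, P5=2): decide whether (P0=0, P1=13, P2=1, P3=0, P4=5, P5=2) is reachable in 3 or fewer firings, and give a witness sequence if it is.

depth 0: 1 marking
depth 1: 3 markings reached so far
depth 2: 6 markings reached so far
depth 3: 10 markings reached so far
target is not among the 10 markings reachable within 3 steps

NO — not reachable within 3 firings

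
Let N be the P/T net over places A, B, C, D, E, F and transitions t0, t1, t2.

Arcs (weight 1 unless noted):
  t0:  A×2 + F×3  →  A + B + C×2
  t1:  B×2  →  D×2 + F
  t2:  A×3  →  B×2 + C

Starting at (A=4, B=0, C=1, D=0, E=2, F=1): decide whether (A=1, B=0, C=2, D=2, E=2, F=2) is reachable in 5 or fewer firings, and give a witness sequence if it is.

step 1: fire t2:  (A=4, B=0, C=1, D=0, E=2, F=1) → (A=1, B=2, C=2, D=0, E=2, F=1)
step 2: fire t1:  (A=1, B=2, C=2, D=0, E=2, F=1) → (A=1, B=0, C=2, D=2, E=2, F=2)

YES — reachable via ⟨t2, t1⟩ (2 firings)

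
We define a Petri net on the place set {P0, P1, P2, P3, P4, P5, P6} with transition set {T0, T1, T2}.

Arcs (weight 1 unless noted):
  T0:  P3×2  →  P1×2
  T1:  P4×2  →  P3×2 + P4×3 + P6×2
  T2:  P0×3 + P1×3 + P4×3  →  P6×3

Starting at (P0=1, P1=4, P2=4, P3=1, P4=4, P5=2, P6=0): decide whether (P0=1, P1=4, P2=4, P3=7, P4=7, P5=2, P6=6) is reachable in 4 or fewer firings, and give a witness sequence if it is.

step 1: fire T1:  (P0=1, P1=4, P2=4, P3=1, P4=4, P5=2, P6=0) → (P0=1, P1=4, P2=4, P3=3, P4=5, P5=2, P6=2)
step 2: fire T1:  (P0=1, P1=4, P2=4, P3=3, P4=5, P5=2, P6=2) → (P0=1, P1=4, P2=4, P3=5, P4=6, P5=2, P6=4)
step 3: fire T1:  (P0=1, P1=4, P2=4, P3=5, P4=6, P5=2, P6=4) → (P0=1, P1=4, P2=4, P3=7, P4=7, P5=2, P6=6)

YES — reachable via ⟨T1, T1, T1⟩ (3 firings)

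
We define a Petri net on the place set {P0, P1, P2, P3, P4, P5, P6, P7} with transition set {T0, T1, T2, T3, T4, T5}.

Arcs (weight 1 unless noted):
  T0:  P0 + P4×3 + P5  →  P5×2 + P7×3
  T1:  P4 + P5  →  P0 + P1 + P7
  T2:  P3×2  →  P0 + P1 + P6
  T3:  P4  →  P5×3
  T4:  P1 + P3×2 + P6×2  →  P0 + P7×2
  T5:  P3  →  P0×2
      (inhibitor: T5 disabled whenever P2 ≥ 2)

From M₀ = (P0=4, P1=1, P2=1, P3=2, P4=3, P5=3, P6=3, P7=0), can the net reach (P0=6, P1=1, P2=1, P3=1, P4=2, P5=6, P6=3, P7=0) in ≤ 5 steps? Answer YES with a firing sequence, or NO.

YES — reachable via ⟨T3, T5⟩ (2 firings)

step 1: fire T3:  (P0=4, P1=1, P2=1, P3=2, P4=3, P5=3, P6=3, P7=0) → (P0=4, P1=1, P2=1, P3=2, P4=2, P5=6, P6=3, P7=0)
step 2: fire T5:  (P0=4, P1=1, P2=1, P3=2, P4=2, P5=6, P6=3, P7=0) → (P0=6, P1=1, P2=1, P3=1, P4=2, P5=6, P6=3, P7=0)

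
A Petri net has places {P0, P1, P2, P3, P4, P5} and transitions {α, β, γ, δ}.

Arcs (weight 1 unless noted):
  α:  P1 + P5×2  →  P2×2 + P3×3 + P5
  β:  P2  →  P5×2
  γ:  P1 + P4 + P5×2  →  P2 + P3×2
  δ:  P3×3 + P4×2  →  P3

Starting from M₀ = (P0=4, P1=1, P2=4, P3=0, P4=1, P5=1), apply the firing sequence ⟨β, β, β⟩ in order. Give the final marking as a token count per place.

(P0=4, P1=1, P2=1, P3=0, P4=1, P5=7)

step 1: fire β:  (P0=4, P1=1, P2=4, P3=0, P4=1, P5=1) → (P0=4, P1=1, P2=3, P3=0, P4=1, P5=3)
step 2: fire β:  (P0=4, P1=1, P2=3, P3=0, P4=1, P5=3) → (P0=4, P1=1, P2=2, P3=0, P4=1, P5=5)
step 3: fire β:  (P0=4, P1=1, P2=2, P3=0, P4=1, P5=5) → (P0=4, P1=1, P2=1, P3=0, P4=1, P5=7)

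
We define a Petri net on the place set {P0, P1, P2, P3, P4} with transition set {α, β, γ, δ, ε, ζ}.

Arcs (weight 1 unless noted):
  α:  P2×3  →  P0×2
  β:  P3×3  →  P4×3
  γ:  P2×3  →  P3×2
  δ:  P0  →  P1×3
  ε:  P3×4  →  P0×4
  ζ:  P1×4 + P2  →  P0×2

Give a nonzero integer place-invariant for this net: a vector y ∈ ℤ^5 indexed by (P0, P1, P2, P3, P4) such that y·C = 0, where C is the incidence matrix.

y = (P0:3, P1:1, P2:2, P3:3, P4:3)

Incidence matrix C (rows=places, cols=transitions):
        α    β    γ    δ    ε    ζ
   P0   2    0    0   -1    4    2
   P1   0    0    0    3    0   -4
   P2  -3    0   -3    0    0   -1
   P3   0   -3    2    0   -4    0
   P4   0    3    0    0    0    0

Candidate y = [3, 1, 2, 3, 3]; check y·C column-wise:
  col α: 3·2 + 1·0 + 2·-3 + 3·0 + 3·0 = 0
  col β: 3·0 + 1·0 + 2·0 + 3·-3 + 3·3 = 0
  col γ: 3·0 + 1·0 + 2·-3 + 3·2 + 3·0 = 0
  col δ: 3·-1 + 1·3 + 2·0 + 3·0 + 3·0 = 0
  col ε: 3·4 + 1·0 + 2·0 + 3·-4 + 3·0 = 0
  col ζ: 3·2 + 1·-4 + 2·-1 + 3·0 + 3·0 = 0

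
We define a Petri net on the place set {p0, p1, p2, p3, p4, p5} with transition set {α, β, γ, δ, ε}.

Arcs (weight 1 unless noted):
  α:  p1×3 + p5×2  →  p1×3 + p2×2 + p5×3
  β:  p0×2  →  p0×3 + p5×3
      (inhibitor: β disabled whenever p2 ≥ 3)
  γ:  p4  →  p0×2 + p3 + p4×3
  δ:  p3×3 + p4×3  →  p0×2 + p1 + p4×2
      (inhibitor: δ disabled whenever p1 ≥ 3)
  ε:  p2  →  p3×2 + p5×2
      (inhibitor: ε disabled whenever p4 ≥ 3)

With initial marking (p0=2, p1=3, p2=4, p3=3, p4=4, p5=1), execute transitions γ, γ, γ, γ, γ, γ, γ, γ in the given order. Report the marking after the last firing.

step 1: fire γ:  (p0=2, p1=3, p2=4, p3=3, p4=4, p5=1) → (p0=4, p1=3, p2=4, p3=4, p4=6, p5=1)
step 2: fire γ:  (p0=4, p1=3, p2=4, p3=4, p4=6, p5=1) → (p0=6, p1=3, p2=4, p3=5, p4=8, p5=1)
step 3: fire γ:  (p0=6, p1=3, p2=4, p3=5, p4=8, p5=1) → (p0=8, p1=3, p2=4, p3=6, p4=10, p5=1)
step 4: fire γ:  (p0=8, p1=3, p2=4, p3=6, p4=10, p5=1) → (p0=10, p1=3, p2=4, p3=7, p4=12, p5=1)
step 5: fire γ:  (p0=10, p1=3, p2=4, p3=7, p4=12, p5=1) → (p0=12, p1=3, p2=4, p3=8, p4=14, p5=1)
step 6: fire γ:  (p0=12, p1=3, p2=4, p3=8, p4=14, p5=1) → (p0=14, p1=3, p2=4, p3=9, p4=16, p5=1)
step 7: fire γ:  (p0=14, p1=3, p2=4, p3=9, p4=16, p5=1) → (p0=16, p1=3, p2=4, p3=10, p4=18, p5=1)
step 8: fire γ:  (p0=16, p1=3, p2=4, p3=10, p4=18, p5=1) → (p0=18, p1=3, p2=4, p3=11, p4=20, p5=1)

(p0=18, p1=3, p2=4, p3=11, p4=20, p5=1)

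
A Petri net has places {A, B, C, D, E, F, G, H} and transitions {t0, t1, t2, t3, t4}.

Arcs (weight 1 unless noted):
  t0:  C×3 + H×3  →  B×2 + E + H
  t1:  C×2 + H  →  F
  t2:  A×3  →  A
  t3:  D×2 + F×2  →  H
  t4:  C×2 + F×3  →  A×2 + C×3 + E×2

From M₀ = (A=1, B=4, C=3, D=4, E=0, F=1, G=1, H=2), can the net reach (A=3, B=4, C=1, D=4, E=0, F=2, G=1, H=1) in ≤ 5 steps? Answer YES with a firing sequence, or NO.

depth 0: 1 marking
depth 1: 2 markings reached so far
depth 2: 3 markings reached so far
depth 3: 3 markings reached so far
(frontier empty at depth 3; search complete)
target is not among the 3 markings reachable within 5 steps

NO — not reachable within 5 firings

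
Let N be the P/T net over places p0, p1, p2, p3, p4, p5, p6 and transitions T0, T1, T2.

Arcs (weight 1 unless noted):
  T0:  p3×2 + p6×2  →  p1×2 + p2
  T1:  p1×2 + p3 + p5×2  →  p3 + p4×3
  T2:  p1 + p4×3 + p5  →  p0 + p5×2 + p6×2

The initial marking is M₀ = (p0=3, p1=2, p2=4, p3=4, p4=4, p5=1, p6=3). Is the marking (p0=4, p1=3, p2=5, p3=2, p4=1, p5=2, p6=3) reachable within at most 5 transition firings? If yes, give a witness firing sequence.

YES — reachable via ⟨T0, T2⟩ (2 firings)

step 1: fire T0:  (p0=3, p1=2, p2=4, p3=4, p4=4, p5=1, p6=3) → (p0=3, p1=4, p2=5, p3=2, p4=4, p5=1, p6=1)
step 2: fire T2:  (p0=3, p1=4, p2=5, p3=2, p4=4, p5=1, p6=1) → (p0=4, p1=3, p2=5, p3=2, p4=1, p5=2, p6=3)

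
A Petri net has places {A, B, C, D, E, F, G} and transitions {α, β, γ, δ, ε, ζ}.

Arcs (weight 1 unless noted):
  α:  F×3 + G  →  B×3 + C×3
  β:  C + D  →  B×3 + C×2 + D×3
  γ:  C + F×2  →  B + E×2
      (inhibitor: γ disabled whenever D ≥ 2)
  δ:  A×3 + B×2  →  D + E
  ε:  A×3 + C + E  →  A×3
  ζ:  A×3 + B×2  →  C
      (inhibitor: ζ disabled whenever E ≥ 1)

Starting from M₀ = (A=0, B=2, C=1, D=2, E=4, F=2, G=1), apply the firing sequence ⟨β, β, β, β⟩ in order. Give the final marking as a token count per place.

(A=0, B=14, C=5, D=10, E=4, F=2, G=1)

step 1: fire β:  (A=0, B=2, C=1, D=2, E=4, F=2, G=1) → (A=0, B=5, C=2, D=4, E=4, F=2, G=1)
step 2: fire β:  (A=0, B=5, C=2, D=4, E=4, F=2, G=1) → (A=0, B=8, C=3, D=6, E=4, F=2, G=1)
step 3: fire β:  (A=0, B=8, C=3, D=6, E=4, F=2, G=1) → (A=0, B=11, C=4, D=8, E=4, F=2, G=1)
step 4: fire β:  (A=0, B=11, C=4, D=8, E=4, F=2, G=1) → (A=0, B=14, C=5, D=10, E=4, F=2, G=1)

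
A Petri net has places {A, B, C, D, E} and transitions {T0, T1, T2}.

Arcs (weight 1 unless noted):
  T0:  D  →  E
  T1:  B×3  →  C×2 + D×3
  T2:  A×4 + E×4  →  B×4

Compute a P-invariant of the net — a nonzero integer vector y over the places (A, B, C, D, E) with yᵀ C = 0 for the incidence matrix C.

Incidence matrix C (rows=places, cols=transitions):
       T0   T1   T2
    A   0    0   -4
    B   0   -3    4
    C   0    2    0
    D  -1    3    0
    E   1    0   -4

Candidate y = [2, 2, 3, 0, 0]; check y·C column-wise:
  col T0: 2·0 + 2·0 + 3·0 + 0·-1 + 0·1 = 0
  col T1: 2·0 + 2·-3 + 3·2 + 0·3 = 0
  col T2: 2·-4 + 2·4 + 3·0 + 0·-4 = 0

y = (A:2, B:2, C:3, D:0, E:0)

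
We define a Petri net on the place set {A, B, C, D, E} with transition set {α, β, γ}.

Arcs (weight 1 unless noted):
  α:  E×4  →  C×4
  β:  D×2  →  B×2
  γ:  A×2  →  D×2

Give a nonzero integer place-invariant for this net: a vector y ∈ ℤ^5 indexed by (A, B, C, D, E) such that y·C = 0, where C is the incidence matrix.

Incidence matrix C (rows=places, cols=transitions):
        α    β    γ
    A   0    0   -2
    B   0    2    0
    C   4    0    0
    D   0   -2    2
    E  -4    0    0

Candidate y = [1, 1, 0, 1, 0]; check y·C column-wise:
  col α: 1·0 + 1·0 + 0·4 + 1·0 + 0·-4 = 0
  col β: 1·0 + 1·2 + 1·-2 = 0
  col γ: 1·-2 + 1·0 + 1·2 = 0

y = (A:1, B:1, C:0, D:1, E:0)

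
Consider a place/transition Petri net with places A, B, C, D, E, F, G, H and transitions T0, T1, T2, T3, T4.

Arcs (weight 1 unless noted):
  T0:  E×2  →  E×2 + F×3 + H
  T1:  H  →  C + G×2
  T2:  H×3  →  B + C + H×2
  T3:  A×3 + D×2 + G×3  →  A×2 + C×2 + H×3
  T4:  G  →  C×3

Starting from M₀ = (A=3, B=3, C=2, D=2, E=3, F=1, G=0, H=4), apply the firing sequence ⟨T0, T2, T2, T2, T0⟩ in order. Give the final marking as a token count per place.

step 1: fire T0:  (A=3, B=3, C=2, D=2, E=3, F=1, G=0, H=4) → (A=3, B=3, C=2, D=2, E=3, F=4, G=0, H=5)
step 2: fire T2:  (A=3, B=3, C=2, D=2, E=3, F=4, G=0, H=5) → (A=3, B=4, C=3, D=2, E=3, F=4, G=0, H=4)
step 3: fire T2:  (A=3, B=4, C=3, D=2, E=3, F=4, G=0, H=4) → (A=3, B=5, C=4, D=2, E=3, F=4, G=0, H=3)
step 4: fire T2:  (A=3, B=5, C=4, D=2, E=3, F=4, G=0, H=3) → (A=3, B=6, C=5, D=2, E=3, F=4, G=0, H=2)
step 5: fire T0:  (A=3, B=6, C=5, D=2, E=3, F=4, G=0, H=2) → (A=3, B=6, C=5, D=2, E=3, F=7, G=0, H=3)

(A=3, B=6, C=5, D=2, E=3, F=7, G=0, H=3)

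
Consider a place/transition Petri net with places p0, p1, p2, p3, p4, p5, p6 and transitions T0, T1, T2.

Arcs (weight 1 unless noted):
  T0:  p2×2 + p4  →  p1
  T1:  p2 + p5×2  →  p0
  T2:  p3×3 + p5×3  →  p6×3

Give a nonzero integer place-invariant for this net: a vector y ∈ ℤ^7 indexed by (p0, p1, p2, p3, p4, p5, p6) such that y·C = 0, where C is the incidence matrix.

Incidence matrix C (rows=places, cols=transitions):
       T0   T1   T2
   p0   0    1    0
   p1   1    0    0
   p2  -2   -1    0
   p3   0    0   -3
   p4  -1    0    0
   p5   0   -2   -3
   p6   0    0    3

Candidate y = [1, 2, 1, 0, 0, 0, 0]; check y·C column-wise:
  col T0: 1·0 + 2·1 + 1·-2 + 0·-1 = 0
  col T1: 1·1 + 2·0 + 1·-1 + 0·-2 = 0
  col T2: 1·0 + 2·0 + 1·0 + 0·-3 + 0·-3 + 0·3 = 0

y = (p0:1, p1:2, p2:1, p3:0, p4:0, p5:0, p6:0)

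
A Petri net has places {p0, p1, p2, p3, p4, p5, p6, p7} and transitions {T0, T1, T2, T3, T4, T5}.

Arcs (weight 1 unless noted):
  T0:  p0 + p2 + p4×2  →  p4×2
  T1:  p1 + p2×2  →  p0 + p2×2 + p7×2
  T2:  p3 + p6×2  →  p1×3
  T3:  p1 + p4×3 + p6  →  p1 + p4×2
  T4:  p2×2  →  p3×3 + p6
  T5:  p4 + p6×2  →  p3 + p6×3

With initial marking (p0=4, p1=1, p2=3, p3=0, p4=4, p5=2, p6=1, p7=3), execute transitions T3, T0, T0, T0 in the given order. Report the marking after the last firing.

step 1: fire T3:  (p0=4, p1=1, p2=3, p3=0, p4=4, p5=2, p6=1, p7=3) → (p0=4, p1=1, p2=3, p3=0, p4=3, p5=2, p6=0, p7=3)
step 2: fire T0:  (p0=4, p1=1, p2=3, p3=0, p4=3, p5=2, p6=0, p7=3) → (p0=3, p1=1, p2=2, p3=0, p4=3, p5=2, p6=0, p7=3)
step 3: fire T0:  (p0=3, p1=1, p2=2, p3=0, p4=3, p5=2, p6=0, p7=3) → (p0=2, p1=1, p2=1, p3=0, p4=3, p5=2, p6=0, p7=3)
step 4: fire T0:  (p0=2, p1=1, p2=1, p3=0, p4=3, p5=2, p6=0, p7=3) → (p0=1, p1=1, p2=0, p3=0, p4=3, p5=2, p6=0, p7=3)

(p0=1, p1=1, p2=0, p3=0, p4=3, p5=2, p6=0, p7=3)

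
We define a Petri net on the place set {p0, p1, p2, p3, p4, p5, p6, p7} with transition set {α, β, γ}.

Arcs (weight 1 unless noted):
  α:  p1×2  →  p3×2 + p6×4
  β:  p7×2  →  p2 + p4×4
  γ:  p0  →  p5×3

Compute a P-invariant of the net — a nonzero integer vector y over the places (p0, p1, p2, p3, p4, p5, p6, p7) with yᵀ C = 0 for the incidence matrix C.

Incidence matrix C (rows=places, cols=transitions):
        α    β    γ
   p0   0    0   -1
   p1  -2    0    0
   p2   0    1    0
   p3   2    0    0
   p4   0    4    0
   p5   0    0    3
   p6   4    0    0
   p7   0   -2    0

Candidate y = [0, 1, 0, 1, 0, 0, 0, 0]; check y·C column-wise:
  col α: 1·-2 + 1·2 + 0·4 = 0
  col β: 1·0 + 0·1 + 1·0 + 0·4 + 0·-2 = 0
  col γ: 0·-1 + 1·0 + 1·0 + 0·3 = 0

y = (p0:0, p1:1, p2:0, p3:1, p4:0, p5:0, p6:0, p7:0)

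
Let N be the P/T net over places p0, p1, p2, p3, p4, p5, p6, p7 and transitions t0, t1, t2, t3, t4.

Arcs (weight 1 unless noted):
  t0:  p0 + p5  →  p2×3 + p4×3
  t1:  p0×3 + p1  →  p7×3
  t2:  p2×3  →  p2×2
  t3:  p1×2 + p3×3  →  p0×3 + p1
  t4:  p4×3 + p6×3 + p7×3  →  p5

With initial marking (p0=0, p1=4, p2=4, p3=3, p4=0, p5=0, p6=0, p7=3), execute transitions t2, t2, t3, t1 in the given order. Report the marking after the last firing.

(p0=0, p1=2, p2=2, p3=0, p4=0, p5=0, p6=0, p7=6)

step 1: fire t2:  (p0=0, p1=4, p2=4, p3=3, p4=0, p5=0, p6=0, p7=3) → (p0=0, p1=4, p2=3, p3=3, p4=0, p5=0, p6=0, p7=3)
step 2: fire t2:  (p0=0, p1=4, p2=3, p3=3, p4=0, p5=0, p6=0, p7=3) → (p0=0, p1=4, p2=2, p3=3, p4=0, p5=0, p6=0, p7=3)
step 3: fire t3:  (p0=0, p1=4, p2=2, p3=3, p4=0, p5=0, p6=0, p7=3) → (p0=3, p1=3, p2=2, p3=0, p4=0, p5=0, p6=0, p7=3)
step 4: fire t1:  (p0=3, p1=3, p2=2, p3=0, p4=0, p5=0, p6=0, p7=3) → (p0=0, p1=2, p2=2, p3=0, p4=0, p5=0, p6=0, p7=6)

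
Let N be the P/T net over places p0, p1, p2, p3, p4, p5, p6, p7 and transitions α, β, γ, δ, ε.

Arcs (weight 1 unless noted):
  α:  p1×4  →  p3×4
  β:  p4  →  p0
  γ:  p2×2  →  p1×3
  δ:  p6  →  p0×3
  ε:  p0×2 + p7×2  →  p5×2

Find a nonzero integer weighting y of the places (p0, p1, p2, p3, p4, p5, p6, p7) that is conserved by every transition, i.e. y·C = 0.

y = (p0:0, p1:2, p2:3, p3:2, p4:0, p5:0, p6:0, p7:0)

Incidence matrix C (rows=places, cols=transitions):
        α    β    γ    δ    ε
   p0   0    1    0    3   -2
   p1  -4    0    3    0    0
   p2   0    0   -2    0    0
   p3   4    0    0    0    0
   p4   0   -1    0    0    0
   p5   0    0    0    0    2
   p6   0    0    0   -1    0
   p7   0    0    0    0   -2

Candidate y = [0, 2, 3, 2, 0, 0, 0, 0]; check y·C column-wise:
  col α: 2·-4 + 3·0 + 2·4 = 0
  col β: 0·1 + 2·0 + 3·0 + 2·0 + 0·-1 = 0
  col γ: 2·3 + 3·-2 + 2·0 = 0
  col δ: 0·3 + 2·0 + 3·0 + 2·0 + 0·-1 = 0
  col ε: 0·-2 + 2·0 + 3·0 + 2·0 + 0·2 + 0·-2 = 0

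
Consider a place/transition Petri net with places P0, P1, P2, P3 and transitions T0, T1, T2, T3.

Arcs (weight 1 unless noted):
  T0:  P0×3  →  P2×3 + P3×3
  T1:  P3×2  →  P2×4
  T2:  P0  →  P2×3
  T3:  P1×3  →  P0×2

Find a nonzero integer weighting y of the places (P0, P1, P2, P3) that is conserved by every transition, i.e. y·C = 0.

Incidence matrix C (rows=places, cols=transitions):
       T0   T1   T2   T3
   P0  -3    0   -1    2
   P1   0    0    0   -3
   P2   3    4    3    0
   P3   3   -2    0    0

Candidate y = [3, 2, 1, 2]; check y·C column-wise:
  col T0: 3·-3 + 2·0 + 1·3 + 2·3 = 0
  col T1: 3·0 + 2·0 + 1·4 + 2·-2 = 0
  col T2: 3·-1 + 2·0 + 1·3 + 2·0 = 0
  col T3: 3·2 + 2·-3 + 1·0 + 2·0 = 0

y = (P0:3, P1:2, P2:1, P3:2)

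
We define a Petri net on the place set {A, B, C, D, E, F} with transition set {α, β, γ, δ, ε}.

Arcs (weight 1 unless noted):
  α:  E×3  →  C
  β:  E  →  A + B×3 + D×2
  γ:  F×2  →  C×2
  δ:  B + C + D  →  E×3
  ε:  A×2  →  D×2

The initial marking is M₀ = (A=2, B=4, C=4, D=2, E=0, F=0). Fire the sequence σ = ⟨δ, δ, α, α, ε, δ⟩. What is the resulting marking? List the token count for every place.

(A=0, B=1, C=3, D=1, E=3, F=0)

step 1: fire δ:  (A=2, B=4, C=4, D=2, E=0, F=0) → (A=2, B=3, C=3, D=1, E=3, F=0)
step 2: fire δ:  (A=2, B=3, C=3, D=1, E=3, F=0) → (A=2, B=2, C=2, D=0, E=6, F=0)
step 3: fire α:  (A=2, B=2, C=2, D=0, E=6, F=0) → (A=2, B=2, C=3, D=0, E=3, F=0)
step 4: fire α:  (A=2, B=2, C=3, D=0, E=3, F=0) → (A=2, B=2, C=4, D=0, E=0, F=0)
step 5: fire ε:  (A=2, B=2, C=4, D=0, E=0, F=0) → (A=0, B=2, C=4, D=2, E=0, F=0)
step 6: fire δ:  (A=0, B=2, C=4, D=2, E=0, F=0) → (A=0, B=1, C=3, D=1, E=3, F=0)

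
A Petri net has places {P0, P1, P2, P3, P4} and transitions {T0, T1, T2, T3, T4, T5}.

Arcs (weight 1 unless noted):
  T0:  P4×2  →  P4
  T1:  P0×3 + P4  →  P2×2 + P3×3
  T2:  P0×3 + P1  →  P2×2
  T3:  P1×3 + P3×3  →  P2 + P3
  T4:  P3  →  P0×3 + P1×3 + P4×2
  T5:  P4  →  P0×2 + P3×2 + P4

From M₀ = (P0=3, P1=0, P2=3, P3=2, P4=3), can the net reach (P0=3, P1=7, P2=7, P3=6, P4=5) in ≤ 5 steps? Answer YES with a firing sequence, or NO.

depth 0: 1 marking
depth 1: 5 markings reached so far
depth 2: 15 markings reached so far
depth 3: 37 markings reached so far
depth 4: 79 markings reached so far
depth 5: 154 markings reached so far
target is not among the 154 markings reachable within 5 steps

NO — not reachable within 5 firings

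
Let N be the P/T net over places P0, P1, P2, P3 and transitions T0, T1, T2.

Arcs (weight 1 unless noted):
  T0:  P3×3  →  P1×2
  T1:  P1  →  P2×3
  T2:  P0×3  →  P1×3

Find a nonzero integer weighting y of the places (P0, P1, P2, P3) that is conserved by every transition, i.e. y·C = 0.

y = (P0:3, P1:3, P2:1, P3:2)

Incidence matrix C (rows=places, cols=transitions):
       T0   T1   T2
   P0   0    0   -3
   P1   2   -1    3
   P2   0    3    0
   P3  -3    0    0

Candidate y = [3, 3, 1, 2]; check y·C column-wise:
  col T0: 3·0 + 3·2 + 1·0 + 2·-3 = 0
  col T1: 3·0 + 3·-1 + 1·3 + 2·0 = 0
  col T2: 3·-3 + 3·3 + 1·0 + 2·0 = 0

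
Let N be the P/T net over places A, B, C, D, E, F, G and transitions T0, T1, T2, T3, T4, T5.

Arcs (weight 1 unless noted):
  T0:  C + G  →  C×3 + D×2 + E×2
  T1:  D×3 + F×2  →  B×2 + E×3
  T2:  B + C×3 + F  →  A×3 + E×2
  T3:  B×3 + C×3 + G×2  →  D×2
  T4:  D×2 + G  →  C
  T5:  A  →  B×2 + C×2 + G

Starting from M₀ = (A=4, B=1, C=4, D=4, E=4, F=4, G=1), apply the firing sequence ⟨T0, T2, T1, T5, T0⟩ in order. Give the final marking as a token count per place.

(A=6, B=4, C=7, D=5, E=13, F=1, G=0)

step 1: fire T0:  (A=4, B=1, C=4, D=4, E=4, F=4, G=1) → (A=4, B=1, C=6, D=6, E=6, F=4, G=0)
step 2: fire T2:  (A=4, B=1, C=6, D=6, E=6, F=4, G=0) → (A=7, B=0, C=3, D=6, E=8, F=3, G=0)
step 3: fire T1:  (A=7, B=0, C=3, D=6, E=8, F=3, G=0) → (A=7, B=2, C=3, D=3, E=11, F=1, G=0)
step 4: fire T5:  (A=7, B=2, C=3, D=3, E=11, F=1, G=0) → (A=6, B=4, C=5, D=3, E=11, F=1, G=1)
step 5: fire T0:  (A=6, B=4, C=5, D=3, E=11, F=1, G=1) → (A=6, B=4, C=7, D=5, E=13, F=1, G=0)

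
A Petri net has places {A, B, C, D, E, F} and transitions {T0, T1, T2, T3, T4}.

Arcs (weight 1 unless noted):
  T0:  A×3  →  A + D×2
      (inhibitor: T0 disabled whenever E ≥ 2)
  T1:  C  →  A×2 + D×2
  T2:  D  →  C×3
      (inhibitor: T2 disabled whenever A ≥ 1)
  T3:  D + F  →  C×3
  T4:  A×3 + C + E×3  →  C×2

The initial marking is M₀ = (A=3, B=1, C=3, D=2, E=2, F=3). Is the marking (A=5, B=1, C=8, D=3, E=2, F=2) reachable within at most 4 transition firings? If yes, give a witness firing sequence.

depth 0: 1 marking
depth 1: 3 markings reached so far
depth 2: 6 markings reached so far
depth 3: 9 markings reached so far
depth 4: 12 markings reached so far
target is not among the 12 markings reachable within 4 steps

NO — not reachable within 4 firings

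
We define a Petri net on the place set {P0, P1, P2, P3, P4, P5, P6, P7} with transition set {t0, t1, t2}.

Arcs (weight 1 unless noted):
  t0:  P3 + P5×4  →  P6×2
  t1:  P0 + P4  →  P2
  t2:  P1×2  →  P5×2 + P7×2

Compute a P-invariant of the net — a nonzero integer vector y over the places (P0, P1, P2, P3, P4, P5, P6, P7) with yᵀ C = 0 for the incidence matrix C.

y = (P0:1, P1:0, P2:1, P3:0, P4:0, P5:0, P6:0, P7:0)

Incidence matrix C (rows=places, cols=transitions):
       t0   t1   t2
   P0   0   -1    0
   P1   0    0   -2
   P2   0    1    0
   P3  -1    0    0
   P4   0   -1    0
   P5  -4    0    2
   P6   2    0    0
   P7   0    0    2

Candidate y = [1, 0, 1, 0, 0, 0, 0, 0]; check y·C column-wise:
  col t0: 1·0 + 1·0 + 0·-1 + 0·-4 + 0·2 = 0
  col t1: 1·-1 + 1·1 + 0·-1 = 0
  col t2: 1·0 + 0·-2 + 1·0 + 0·2 + 0·2 = 0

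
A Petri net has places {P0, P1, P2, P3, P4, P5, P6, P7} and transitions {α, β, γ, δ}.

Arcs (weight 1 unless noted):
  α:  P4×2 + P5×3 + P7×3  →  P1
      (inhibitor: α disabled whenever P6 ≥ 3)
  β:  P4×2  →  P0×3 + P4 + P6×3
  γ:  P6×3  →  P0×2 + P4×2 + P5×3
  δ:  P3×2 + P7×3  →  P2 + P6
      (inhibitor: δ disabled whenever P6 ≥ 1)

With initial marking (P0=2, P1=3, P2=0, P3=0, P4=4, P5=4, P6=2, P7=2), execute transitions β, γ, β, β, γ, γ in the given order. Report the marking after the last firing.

step 1: fire β:  (P0=2, P1=3, P2=0, P3=0, P4=4, P5=4, P6=2, P7=2) → (P0=5, P1=3, P2=0, P3=0, P4=3, P5=4, P6=5, P7=2)
step 2: fire γ:  (P0=5, P1=3, P2=0, P3=0, P4=3, P5=4, P6=5, P7=2) → (P0=7, P1=3, P2=0, P3=0, P4=5, P5=7, P6=2, P7=2)
step 3: fire β:  (P0=7, P1=3, P2=0, P3=0, P4=5, P5=7, P6=2, P7=2) → (P0=10, P1=3, P2=0, P3=0, P4=4, P5=7, P6=5, P7=2)
step 4: fire β:  (P0=10, P1=3, P2=0, P3=0, P4=4, P5=7, P6=5, P7=2) → (P0=13, P1=3, P2=0, P3=0, P4=3, P5=7, P6=8, P7=2)
step 5: fire γ:  (P0=13, P1=3, P2=0, P3=0, P4=3, P5=7, P6=8, P7=2) → (P0=15, P1=3, P2=0, P3=0, P4=5, P5=10, P6=5, P7=2)
step 6: fire γ:  (P0=15, P1=3, P2=0, P3=0, P4=5, P5=10, P6=5, P7=2) → (P0=17, P1=3, P2=0, P3=0, P4=7, P5=13, P6=2, P7=2)

(P0=17, P1=3, P2=0, P3=0, P4=7, P5=13, P6=2, P7=2)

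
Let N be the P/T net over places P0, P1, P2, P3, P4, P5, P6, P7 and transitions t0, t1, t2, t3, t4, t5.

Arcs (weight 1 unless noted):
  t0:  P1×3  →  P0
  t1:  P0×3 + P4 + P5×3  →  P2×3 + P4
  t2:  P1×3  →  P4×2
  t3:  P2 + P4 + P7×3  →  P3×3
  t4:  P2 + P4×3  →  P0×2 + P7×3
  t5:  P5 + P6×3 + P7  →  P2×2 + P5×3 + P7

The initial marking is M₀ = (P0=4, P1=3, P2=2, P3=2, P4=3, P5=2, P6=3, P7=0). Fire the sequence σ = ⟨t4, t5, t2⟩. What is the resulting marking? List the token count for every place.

(P0=6, P1=0, P2=3, P3=2, P4=2, P5=4, P6=0, P7=3)

step 1: fire t4:  (P0=4, P1=3, P2=2, P3=2, P4=3, P5=2, P6=3, P7=0) → (P0=6, P1=3, P2=1, P3=2, P4=0, P5=2, P6=3, P7=3)
step 2: fire t5:  (P0=6, P1=3, P2=1, P3=2, P4=0, P5=2, P6=3, P7=3) → (P0=6, P1=3, P2=3, P3=2, P4=0, P5=4, P6=0, P7=3)
step 3: fire t2:  (P0=6, P1=3, P2=3, P3=2, P4=0, P5=4, P6=0, P7=3) → (P0=6, P1=0, P2=3, P3=2, P4=2, P5=4, P6=0, P7=3)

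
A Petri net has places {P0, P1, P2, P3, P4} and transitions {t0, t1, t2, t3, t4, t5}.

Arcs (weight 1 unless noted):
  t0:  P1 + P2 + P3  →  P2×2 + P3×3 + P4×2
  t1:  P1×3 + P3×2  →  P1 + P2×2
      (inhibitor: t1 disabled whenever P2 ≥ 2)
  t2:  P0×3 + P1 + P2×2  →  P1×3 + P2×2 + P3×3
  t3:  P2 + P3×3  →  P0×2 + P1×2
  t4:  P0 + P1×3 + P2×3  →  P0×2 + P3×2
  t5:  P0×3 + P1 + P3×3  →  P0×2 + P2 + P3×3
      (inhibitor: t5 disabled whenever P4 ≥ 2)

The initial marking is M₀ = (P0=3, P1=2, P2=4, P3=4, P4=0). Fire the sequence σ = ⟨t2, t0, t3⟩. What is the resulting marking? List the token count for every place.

step 1: fire t2:  (P0=3, P1=2, P2=4, P3=4, P4=0) → (P0=0, P1=4, P2=4, P3=7, P4=0)
step 2: fire t0:  (P0=0, P1=4, P2=4, P3=7, P4=0) → (P0=0, P1=3, P2=5, P3=9, P4=2)
step 3: fire t3:  (P0=0, P1=3, P2=5, P3=9, P4=2) → (P0=2, P1=5, P2=4, P3=6, P4=2)

(P0=2, P1=5, P2=4, P3=6, P4=2)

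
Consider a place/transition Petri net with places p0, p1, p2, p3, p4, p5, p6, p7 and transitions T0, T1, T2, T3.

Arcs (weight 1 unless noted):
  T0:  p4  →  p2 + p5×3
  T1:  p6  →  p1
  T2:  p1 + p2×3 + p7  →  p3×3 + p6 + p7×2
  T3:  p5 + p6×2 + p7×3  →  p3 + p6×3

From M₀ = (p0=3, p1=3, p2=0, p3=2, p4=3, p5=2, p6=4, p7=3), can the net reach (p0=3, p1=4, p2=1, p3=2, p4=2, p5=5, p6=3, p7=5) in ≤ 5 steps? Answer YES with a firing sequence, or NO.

depth 0: 1 marking
depth 1: 4 markings reached so far
depth 2: 9 markings reached so far
depth 3: 16 markings reached so far
depth 4: 25 markings reached so far
depth 5: 34 markings reached so far
target is not among the 34 markings reachable within 5 steps

NO — not reachable within 5 firings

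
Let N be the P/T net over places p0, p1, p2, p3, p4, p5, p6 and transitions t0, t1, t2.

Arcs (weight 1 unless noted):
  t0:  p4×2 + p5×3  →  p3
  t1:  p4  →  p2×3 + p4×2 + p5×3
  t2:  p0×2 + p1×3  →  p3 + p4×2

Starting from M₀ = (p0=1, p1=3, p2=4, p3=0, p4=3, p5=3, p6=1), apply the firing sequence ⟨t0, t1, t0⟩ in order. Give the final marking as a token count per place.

step 1: fire t0:  (p0=1, p1=3, p2=4, p3=0, p4=3, p5=3, p6=1) → (p0=1, p1=3, p2=4, p3=1, p4=1, p5=0, p6=1)
step 2: fire t1:  (p0=1, p1=3, p2=4, p3=1, p4=1, p5=0, p6=1) → (p0=1, p1=3, p2=7, p3=1, p4=2, p5=3, p6=1)
step 3: fire t0:  (p0=1, p1=3, p2=7, p3=1, p4=2, p5=3, p6=1) → (p0=1, p1=3, p2=7, p3=2, p4=0, p5=0, p6=1)

(p0=1, p1=3, p2=7, p3=2, p4=0, p5=0, p6=1)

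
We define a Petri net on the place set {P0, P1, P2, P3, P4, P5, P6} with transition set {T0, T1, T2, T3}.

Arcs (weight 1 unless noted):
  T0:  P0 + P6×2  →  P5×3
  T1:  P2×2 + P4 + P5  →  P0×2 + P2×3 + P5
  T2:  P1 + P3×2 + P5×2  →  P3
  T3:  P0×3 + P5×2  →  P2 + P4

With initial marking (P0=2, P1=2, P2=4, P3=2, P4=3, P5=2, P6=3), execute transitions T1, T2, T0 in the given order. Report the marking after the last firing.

step 1: fire T1:  (P0=2, P1=2, P2=4, P3=2, P4=3, P5=2, P6=3) → (P0=4, P1=2, P2=5, P3=2, P4=2, P5=2, P6=3)
step 2: fire T2:  (P0=4, P1=2, P2=5, P3=2, P4=2, P5=2, P6=3) → (P0=4, P1=1, P2=5, P3=1, P4=2, P5=0, P6=3)
step 3: fire T0:  (P0=4, P1=1, P2=5, P3=1, P4=2, P5=0, P6=3) → (P0=3, P1=1, P2=5, P3=1, P4=2, P5=3, P6=1)

(P0=3, P1=1, P2=5, P3=1, P4=2, P5=3, P6=1)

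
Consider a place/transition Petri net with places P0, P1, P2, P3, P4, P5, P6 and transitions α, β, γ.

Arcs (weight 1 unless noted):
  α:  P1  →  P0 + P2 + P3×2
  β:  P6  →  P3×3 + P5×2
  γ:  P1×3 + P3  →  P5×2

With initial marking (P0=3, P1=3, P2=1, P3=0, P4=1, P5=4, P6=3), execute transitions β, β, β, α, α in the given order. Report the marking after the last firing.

(P0=5, P1=1, P2=3, P3=13, P4=1, P5=10, P6=0)

step 1: fire β:  (P0=3, P1=3, P2=1, P3=0, P4=1, P5=4, P6=3) → (P0=3, P1=3, P2=1, P3=3, P4=1, P5=6, P6=2)
step 2: fire β:  (P0=3, P1=3, P2=1, P3=3, P4=1, P5=6, P6=2) → (P0=3, P1=3, P2=1, P3=6, P4=1, P5=8, P6=1)
step 3: fire β:  (P0=3, P1=3, P2=1, P3=6, P4=1, P5=8, P6=1) → (P0=3, P1=3, P2=1, P3=9, P4=1, P5=10, P6=0)
step 4: fire α:  (P0=3, P1=3, P2=1, P3=9, P4=1, P5=10, P6=0) → (P0=4, P1=2, P2=2, P3=11, P4=1, P5=10, P6=0)
step 5: fire α:  (P0=4, P1=2, P2=2, P3=11, P4=1, P5=10, P6=0) → (P0=5, P1=1, P2=3, P3=13, P4=1, P5=10, P6=0)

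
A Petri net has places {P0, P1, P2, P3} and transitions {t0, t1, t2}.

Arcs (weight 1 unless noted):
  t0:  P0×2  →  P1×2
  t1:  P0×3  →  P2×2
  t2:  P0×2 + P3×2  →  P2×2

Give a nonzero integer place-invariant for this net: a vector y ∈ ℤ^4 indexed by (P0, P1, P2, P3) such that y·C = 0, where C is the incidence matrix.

y = (P0:2, P1:2, P2:3, P3:1)

Incidence matrix C (rows=places, cols=transitions):
       t0   t1   t2
   P0  -2   -3   -2
   P1   2    0    0
   P2   0    2    2
   P3   0    0   -2

Candidate y = [2, 2, 3, 1]; check y·C column-wise:
  col t0: 2·-2 + 2·2 + 3·0 + 1·0 = 0
  col t1: 2·-3 + 2·0 + 3·2 + 1·0 = 0
  col t2: 2·-2 + 2·0 + 3·2 + 1·-2 = 0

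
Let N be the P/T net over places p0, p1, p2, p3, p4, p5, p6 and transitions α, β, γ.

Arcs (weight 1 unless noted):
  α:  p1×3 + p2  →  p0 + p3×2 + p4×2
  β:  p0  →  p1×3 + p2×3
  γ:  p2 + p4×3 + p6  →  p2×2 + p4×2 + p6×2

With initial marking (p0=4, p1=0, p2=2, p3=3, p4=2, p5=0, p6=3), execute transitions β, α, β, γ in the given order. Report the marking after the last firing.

step 1: fire β:  (p0=4, p1=0, p2=2, p3=3, p4=2, p5=0, p6=3) → (p0=3, p1=3, p2=5, p3=3, p4=2, p5=0, p6=3)
step 2: fire α:  (p0=3, p1=3, p2=5, p3=3, p4=2, p5=0, p6=3) → (p0=4, p1=0, p2=4, p3=5, p4=4, p5=0, p6=3)
step 3: fire β:  (p0=4, p1=0, p2=4, p3=5, p4=4, p5=0, p6=3) → (p0=3, p1=3, p2=7, p3=5, p4=4, p5=0, p6=3)
step 4: fire γ:  (p0=3, p1=3, p2=7, p3=5, p4=4, p5=0, p6=3) → (p0=3, p1=3, p2=8, p3=5, p4=3, p5=0, p6=4)

(p0=3, p1=3, p2=8, p3=5, p4=3, p5=0, p6=4)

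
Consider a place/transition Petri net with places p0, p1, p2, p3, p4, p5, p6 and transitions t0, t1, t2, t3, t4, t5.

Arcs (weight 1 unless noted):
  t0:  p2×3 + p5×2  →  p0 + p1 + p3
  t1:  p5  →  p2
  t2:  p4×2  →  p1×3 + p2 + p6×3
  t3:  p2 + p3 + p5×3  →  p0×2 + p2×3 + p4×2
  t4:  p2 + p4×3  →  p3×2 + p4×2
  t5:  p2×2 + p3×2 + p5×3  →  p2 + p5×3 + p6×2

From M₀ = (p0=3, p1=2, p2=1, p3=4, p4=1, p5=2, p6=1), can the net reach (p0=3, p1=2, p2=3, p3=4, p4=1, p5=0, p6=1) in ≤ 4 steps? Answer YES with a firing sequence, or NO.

step 1: fire t1:  (p0=3, p1=2, p2=1, p3=4, p4=1, p5=2, p6=1) → (p0=3, p1=2, p2=2, p3=4, p4=1, p5=1, p6=1)
step 2: fire t1:  (p0=3, p1=2, p2=2, p3=4, p4=1, p5=1, p6=1) → (p0=3, p1=2, p2=3, p3=4, p4=1, p5=0, p6=1)

YES — reachable via ⟨t1, t1⟩ (2 firings)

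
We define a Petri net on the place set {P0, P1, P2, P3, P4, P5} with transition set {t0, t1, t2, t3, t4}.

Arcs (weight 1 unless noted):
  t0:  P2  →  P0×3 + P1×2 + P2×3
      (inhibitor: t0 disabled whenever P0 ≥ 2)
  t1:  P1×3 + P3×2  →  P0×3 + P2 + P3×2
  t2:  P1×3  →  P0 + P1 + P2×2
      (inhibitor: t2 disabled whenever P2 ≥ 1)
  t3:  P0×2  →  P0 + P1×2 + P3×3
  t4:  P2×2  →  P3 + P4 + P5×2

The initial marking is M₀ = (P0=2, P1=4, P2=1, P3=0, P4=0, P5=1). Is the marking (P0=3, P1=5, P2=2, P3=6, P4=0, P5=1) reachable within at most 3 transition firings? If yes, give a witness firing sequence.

step 1: fire t3:  (P0=2, P1=4, P2=1, P3=0, P4=0, P5=1) → (P0=1, P1=6, P2=1, P3=3, P4=0, P5=1)
step 2: fire t1:  (P0=1, P1=6, P2=1, P3=3, P4=0, P5=1) → (P0=4, P1=3, P2=2, P3=3, P4=0, P5=1)
step 3: fire t3:  (P0=4, P1=3, P2=2, P3=3, P4=0, P5=1) → (P0=3, P1=5, P2=2, P3=6, P4=0, P5=1)

YES — reachable via ⟨t3, t1, t3⟩ (3 firings)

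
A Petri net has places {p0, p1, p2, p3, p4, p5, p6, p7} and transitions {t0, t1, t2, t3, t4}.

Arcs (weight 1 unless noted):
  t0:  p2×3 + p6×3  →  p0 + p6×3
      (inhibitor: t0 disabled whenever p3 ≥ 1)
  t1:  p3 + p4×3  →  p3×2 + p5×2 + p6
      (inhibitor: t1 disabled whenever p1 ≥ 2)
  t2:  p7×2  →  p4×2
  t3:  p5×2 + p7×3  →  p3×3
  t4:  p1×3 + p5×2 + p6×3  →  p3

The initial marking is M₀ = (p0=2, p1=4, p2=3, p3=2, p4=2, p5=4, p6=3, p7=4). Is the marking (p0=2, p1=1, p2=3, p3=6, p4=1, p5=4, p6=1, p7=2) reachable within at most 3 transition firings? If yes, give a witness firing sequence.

depth 0: 1 marking
depth 1: 4 markings reached so far
depth 2: 7 markings reached so far
depth 3: 9 markings reached so far
target is not among the 9 markings reachable within 3 steps

NO — not reachable within 3 firings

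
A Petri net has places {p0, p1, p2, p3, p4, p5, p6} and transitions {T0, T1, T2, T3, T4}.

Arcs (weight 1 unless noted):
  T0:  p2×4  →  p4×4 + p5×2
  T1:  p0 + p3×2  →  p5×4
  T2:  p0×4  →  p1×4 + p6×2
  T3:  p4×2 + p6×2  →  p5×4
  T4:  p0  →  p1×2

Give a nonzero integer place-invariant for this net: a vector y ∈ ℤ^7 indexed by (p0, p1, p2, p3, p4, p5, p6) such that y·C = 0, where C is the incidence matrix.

y = (p0:0, p1:0, p2:5, p3:4, p4:4, p5:2, p6:0)

Incidence matrix C (rows=places, cols=transitions):
       T0   T1   T2   T3   T4
   p0   0   -1   -4    0   -1
   p1   0    0    4    0    2
   p2  -4    0    0    0    0
   p3   0   -2    0    0    0
   p4   4    0    0   -2    0
   p5   2    4    0    4    0
   p6   0    0    2   -2    0

Candidate y = [0, 0, 5, 4, 4, 2, 0]; check y·C column-wise:
  col T0: 5·-4 + 4·0 + 4·4 + 2·2 = 0
  col T1: 0·-1 + 5·0 + 4·-2 + 4·0 + 2·4 = 0
  col T2: 0·-4 + 0·4 + 5·0 + 4·0 + 4·0 + 2·0 + 0·2 = 0
  col T3: 5·0 + 4·0 + 4·-2 + 2·4 + 0·-2 = 0
  col T4: 0·-1 + 0·2 + 5·0 + 4·0 + 4·0 + 2·0 = 0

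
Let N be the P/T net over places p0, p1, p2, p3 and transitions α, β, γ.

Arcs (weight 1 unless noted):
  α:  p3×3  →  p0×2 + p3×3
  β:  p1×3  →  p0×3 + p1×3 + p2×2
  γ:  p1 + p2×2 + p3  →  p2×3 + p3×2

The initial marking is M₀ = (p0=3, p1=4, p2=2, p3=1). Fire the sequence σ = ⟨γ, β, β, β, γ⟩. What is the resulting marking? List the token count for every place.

(p0=12, p1=2, p2=10, p3=3)

step 1: fire γ:  (p0=3, p1=4, p2=2, p3=1) → (p0=3, p1=3, p2=3, p3=2)
step 2: fire β:  (p0=3, p1=3, p2=3, p3=2) → (p0=6, p1=3, p2=5, p3=2)
step 3: fire β:  (p0=6, p1=3, p2=5, p3=2) → (p0=9, p1=3, p2=7, p3=2)
step 4: fire β:  (p0=9, p1=3, p2=7, p3=2) → (p0=12, p1=3, p2=9, p3=2)
step 5: fire γ:  (p0=12, p1=3, p2=9, p3=2) → (p0=12, p1=2, p2=10, p3=3)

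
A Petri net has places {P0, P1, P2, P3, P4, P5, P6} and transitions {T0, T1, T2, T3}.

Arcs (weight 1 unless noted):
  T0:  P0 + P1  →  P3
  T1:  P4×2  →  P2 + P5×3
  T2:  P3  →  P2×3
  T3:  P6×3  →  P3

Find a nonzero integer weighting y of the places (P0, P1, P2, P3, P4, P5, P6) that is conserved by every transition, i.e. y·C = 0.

y = (P0:1, P1:-1, P2:0, P3:0, P4:0, P5:0, P6:0)

Incidence matrix C (rows=places, cols=transitions):
       T0   T1   T2   T3
   P0  -1    0    0    0
   P1  -1    0    0    0
   P2   0    1    3    0
   P3   1    0   -1    1
   P4   0   -2    0    0
   P5   0    3    0    0
   P6   0    0    0   -3

Candidate y = [1, -1, 0, 0, 0, 0, 0]; check y·C column-wise:
  col T0: 1·-1 + -1·-1 + 0·1 = 0
  col T1: 1·0 + -1·0 + 0·1 + 0·-2 + 0·3 = 0
  col T2: 1·0 + -1·0 + 0·3 + 0·-1 = 0
  col T3: 1·0 + -1·0 + 0·1 + 0·-3 = 0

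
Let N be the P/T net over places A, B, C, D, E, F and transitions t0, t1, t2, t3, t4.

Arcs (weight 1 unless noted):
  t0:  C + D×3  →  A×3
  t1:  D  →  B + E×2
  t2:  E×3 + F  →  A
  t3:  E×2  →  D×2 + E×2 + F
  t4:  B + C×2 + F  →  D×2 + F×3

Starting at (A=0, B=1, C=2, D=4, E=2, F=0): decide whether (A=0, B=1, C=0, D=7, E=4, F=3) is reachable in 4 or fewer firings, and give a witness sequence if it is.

YES — reachable via ⟨t1, t3, t4⟩ (3 firings)

step 1: fire t1:  (A=0, B=1, C=2, D=4, E=2, F=0) → (A=0, B=2, C=2, D=3, E=4, F=0)
step 2: fire t3:  (A=0, B=2, C=2, D=3, E=4, F=0) → (A=0, B=2, C=2, D=5, E=4, F=1)
step 3: fire t4:  (A=0, B=2, C=2, D=5, E=4, F=1) → (A=0, B=1, C=0, D=7, E=4, F=3)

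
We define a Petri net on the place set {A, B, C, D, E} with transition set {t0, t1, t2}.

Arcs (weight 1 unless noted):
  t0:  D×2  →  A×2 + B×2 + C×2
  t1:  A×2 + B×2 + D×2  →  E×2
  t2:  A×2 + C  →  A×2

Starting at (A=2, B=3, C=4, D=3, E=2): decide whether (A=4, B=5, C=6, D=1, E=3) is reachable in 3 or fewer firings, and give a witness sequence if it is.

NO — not reachable within 3 firings

depth 0: 1 marking
depth 1: 4 markings reached so far
depth 2: 7 markings reached so far
depth 3: 10 markings reached so far
target is not among the 10 markings reachable within 3 steps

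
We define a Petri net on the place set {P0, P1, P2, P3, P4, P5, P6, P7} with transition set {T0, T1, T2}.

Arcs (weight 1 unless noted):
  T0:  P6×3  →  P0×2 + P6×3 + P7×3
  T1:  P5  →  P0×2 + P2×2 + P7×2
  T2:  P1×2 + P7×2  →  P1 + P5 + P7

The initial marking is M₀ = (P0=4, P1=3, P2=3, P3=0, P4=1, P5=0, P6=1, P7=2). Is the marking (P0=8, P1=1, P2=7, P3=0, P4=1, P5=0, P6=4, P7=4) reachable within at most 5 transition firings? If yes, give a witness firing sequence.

NO — not reachable within 5 firings

depth 0: 1 marking
depth 1: 2 markings reached so far
depth 2: 3 markings reached so far
depth 3: 4 markings reached so far
depth 4: 5 markings reached so far
depth 5: 5 markings reached so far
(frontier empty at depth 5; search complete)
target is not among the 5 markings reachable within 5 steps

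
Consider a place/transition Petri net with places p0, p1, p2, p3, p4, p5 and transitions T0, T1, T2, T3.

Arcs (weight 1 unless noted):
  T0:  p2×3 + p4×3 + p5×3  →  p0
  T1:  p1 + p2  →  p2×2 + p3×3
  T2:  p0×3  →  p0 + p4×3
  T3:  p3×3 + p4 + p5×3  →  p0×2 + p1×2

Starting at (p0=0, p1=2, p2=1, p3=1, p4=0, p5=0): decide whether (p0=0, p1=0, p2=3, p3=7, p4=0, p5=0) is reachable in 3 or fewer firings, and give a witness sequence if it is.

YES — reachable via ⟨T1, T1⟩ (2 firings)

step 1: fire T1:  (p0=0, p1=2, p2=1, p3=1, p4=0, p5=0) → (p0=0, p1=1, p2=2, p3=4, p4=0, p5=0)
step 2: fire T1:  (p0=0, p1=1, p2=2, p3=4, p4=0, p5=0) → (p0=0, p1=0, p2=3, p3=7, p4=0, p5=0)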